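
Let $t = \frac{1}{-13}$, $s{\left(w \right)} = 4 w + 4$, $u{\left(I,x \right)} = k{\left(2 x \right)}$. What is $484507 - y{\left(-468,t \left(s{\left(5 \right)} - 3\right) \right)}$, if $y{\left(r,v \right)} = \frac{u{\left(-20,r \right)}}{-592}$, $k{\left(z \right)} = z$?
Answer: $\frac{35853401}{74} \approx 4.8451 \cdot 10^{5}$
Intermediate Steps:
$u{\left(I,x \right)} = 2 x$
$s{\left(w \right)} = 4 + 4 w$
$t = - \frac{1}{13} \approx -0.076923$
$y{\left(r,v \right)} = - \frac{r}{296}$ ($y{\left(r,v \right)} = \frac{2 r}{-592} = 2 r \left(- \frac{1}{592}\right) = - \frac{r}{296}$)
$484507 - y{\left(-468,t \left(s{\left(5 \right)} - 3\right) \right)} = 484507 - \left(- \frac{1}{296}\right) \left(-468\right) = 484507 - \frac{117}{74} = \frac{35853401}{74}$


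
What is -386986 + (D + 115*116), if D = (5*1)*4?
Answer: -373626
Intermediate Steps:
D = 20 (D = 5*4 = 20)
-386986 + (D + 115*116) = -386986 + (20 + 115*116) = -386986 + (20 + 13340) = -386986 + 13360 = -373626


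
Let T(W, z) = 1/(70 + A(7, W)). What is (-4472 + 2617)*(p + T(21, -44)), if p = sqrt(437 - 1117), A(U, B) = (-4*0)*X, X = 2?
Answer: -53/2 - 3710*I*sqrt(170) ≈ -26.5 - 48373.0*I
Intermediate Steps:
A(U, B) = 0 (A(U, B) = -4*0*2 = 0*2 = 0)
T(W, z) = 1/70 (T(W, z) = 1/(70 + 0) = 1/70)
p = 2*I*sqrt(170) (p = sqrt(-680) = 2*I*sqrt(170) ≈ 26.077*I)
(-4472 + 2617)*(p + T(21, -44)) = (-4472 + 2617)*(2*I*sqrt(170) + 1/70) = -1855*(1/70 + 2*I*sqrt(170)) = -53/2 - 3710*I*sqrt(170)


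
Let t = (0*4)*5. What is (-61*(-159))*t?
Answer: 0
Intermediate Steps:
t = 0 (t = 0*5 = 0)
(-61*(-159))*t = -61*(-159)*0 = 9699*0 = 0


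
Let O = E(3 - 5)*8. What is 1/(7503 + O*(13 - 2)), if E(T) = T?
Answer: 1/7327 ≈ 0.00013648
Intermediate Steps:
O = -16 (O = (3 - 5)*8 = -2*8 = -16)
1/(7503 + O*(13 - 2)) = 1/(7503 - 16*(13 - 2)) = 1/(7503 - 16*11) = 1/(7503 - 176) = 1/7327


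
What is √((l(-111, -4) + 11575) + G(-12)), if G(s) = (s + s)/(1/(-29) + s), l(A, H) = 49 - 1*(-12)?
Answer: 2*√354379835/349 ≈ 107.88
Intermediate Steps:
l(A, H) = 61 (l(A, H) = 49 + 12 = 61)
G(s) = 2*s/(-1/29 + s) (G(s) = (2*s)/(-1/29 + s) = 2*s/(-1/29 + s))
√((l(-111, -4) + 11575) + G(-12)) = √((61 + 11575) + 58*(-12)/(-1 + 29*(-12))) = √(11636 + 58*(-12)/(-1 - 348)) = √(11636 + 58*(-12)/(-349)) = √(11636 + 58*(-12)*(-1/349)) = √(11636 + 696/349) = √(4061660/349) = 2*√354379835/349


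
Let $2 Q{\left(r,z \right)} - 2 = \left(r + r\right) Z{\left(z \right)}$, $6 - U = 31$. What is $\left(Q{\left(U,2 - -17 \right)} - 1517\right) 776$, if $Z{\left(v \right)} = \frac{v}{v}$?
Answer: $-1195816$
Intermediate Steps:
$U = -25$ ($U = 6 - 31 = -25$)
$Z{\left(v \right)} = 1$
$Q{\left(r,z \right)} = 1 + r$ ($Q{\left(r,z \right)} = 1 + \frac{\left(r + r\right) 1}{2} = 1 + \frac{2 r 1}{2} = 1 + \frac{2 r}{2} = 1 + r$)
$\left(Q{\left(U,2 - -17 \right)} - 1517\right) 776 = \left(\left(1 - 25\right) - 1517\right) 776 = \left(-24 - 1517\right) 776 = \left(-1541\right) 776 = -1195816$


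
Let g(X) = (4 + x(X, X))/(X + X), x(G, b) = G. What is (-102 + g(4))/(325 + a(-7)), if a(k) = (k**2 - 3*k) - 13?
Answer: -101/382 ≈ -0.26440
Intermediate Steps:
a(k) = -13 + k**2 - 3*k
g(X) = (4 + X)/(2*X) (g(X) = (4 + X)/(X + X) = (4 + X)/((2*X)) = (4 + X)*(1/(2*X)) = (4 + X)/(2*X))
(-102 + g(4))/(325 + a(-7)) = (-102 + (1/2)*(4 + 4)/4)/(325 + (-13 + (-7)**2 - 3*(-7))) = (-102 + (1/2)*(1/4)*8)/(325 + (-13 + 49 + 21)) = (-102 + 1)/(325 + 57) = -101/382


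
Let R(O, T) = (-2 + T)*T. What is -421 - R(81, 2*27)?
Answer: -3229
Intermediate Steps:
R(O, T) = T*(-2 + T)
-421 - R(81, 2*27) = -421 - 2*27*(-2 + 2*27) = -421 - 54*(-2 + 54) = -421 - 54*52 = -421 - 1*2808 = -421 - 2808 = -3229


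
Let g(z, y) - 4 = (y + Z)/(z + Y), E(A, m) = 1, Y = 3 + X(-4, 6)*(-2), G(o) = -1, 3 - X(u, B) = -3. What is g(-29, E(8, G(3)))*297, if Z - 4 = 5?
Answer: 21087/19 ≈ 1109.8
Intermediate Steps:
Z = 9 (Z = 4 + 5 = 9)
X(u, B) = 6 (X(u, B) = 3 - 1*(-3) = 3 + 3 = 6)
Y = -9 (Y = 3 + 6*(-2) = 3 - 12 = -9)
g(z, y) = 4 + (9 + y)/(-9 + z) (g(z, y) = 4 + (y + 9)/(z - 9) = 4 + (9 + y)/(-9 + z))
g(-29, E(8, G(3)))*297 = ((-27 + 1 + 4*(-29))/(-9 - 29))*297 = ((-27 + 1 - 116)/(-38))*297 = -1/38*(-142)*297 = (71/19)*297 = 21087/19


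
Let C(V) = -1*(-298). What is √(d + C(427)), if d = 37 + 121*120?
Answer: √14855 ≈ 121.88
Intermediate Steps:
C(V) = 298
d = 14557 (d = 37 + 14520 = 14557)
√(d + C(427)) = √(14557 + 298) = √14855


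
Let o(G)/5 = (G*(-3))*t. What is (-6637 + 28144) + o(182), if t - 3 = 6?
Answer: -3063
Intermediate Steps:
t = 9 (t = 3 + 6 = 9)
o(G) = -135*G (o(G) = 5*((G*(-3))*9) = 5*(-3*G*9) = 5*(-27*G) = -135*G)
(-6637 + 28144) + o(182) = (-6637 + 28144) - 135*182 = 21507 - 24570 = -3063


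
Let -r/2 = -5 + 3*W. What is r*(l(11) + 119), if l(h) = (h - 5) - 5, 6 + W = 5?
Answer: 1920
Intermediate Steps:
W = -1 (W = -6 + 5 = -1)
l(h) = -10 + h (l(h) = (-5 + h) - 5 = -10 + h)
r = 16 (r = -2*(-5 + 3*(-1)) = -2*(-5 - 3) = -2*(-8) = 16)
r*(l(11) + 119) = 16*((-10 + 11) + 119) = 16*(1 + 119) = 16*120 = 1920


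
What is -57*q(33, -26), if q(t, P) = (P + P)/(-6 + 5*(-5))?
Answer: -2964/31 ≈ -95.613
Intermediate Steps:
q(t, P) = -2*P/31 (q(t, P) = (2*P)/(-6 - 25) = (2*P)/(-31) = (2*P)*(-1/31) = -2*P/31)
-57*q(33, -26) = -(-114)*(-26)/31 = -57*52/31 = -2964/31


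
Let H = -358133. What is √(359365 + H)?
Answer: 4*√77 ≈ 35.100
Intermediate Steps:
√(359365 + H) = √(359365 - 358133) = √1232 = 4*√77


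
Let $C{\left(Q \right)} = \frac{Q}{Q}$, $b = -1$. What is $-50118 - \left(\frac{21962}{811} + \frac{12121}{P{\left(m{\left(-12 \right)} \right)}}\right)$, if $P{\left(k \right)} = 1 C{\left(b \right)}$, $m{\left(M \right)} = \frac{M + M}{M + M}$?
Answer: $- \frac{50497791}{811} \approx -62266.0$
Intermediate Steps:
$m{\left(M \right)} = 1$ ($m{\left(M \right)} = \frac{2 M}{2 M} = 2 M \frac{1}{2 M} = 1$)
$C{\left(Q \right)} = 1$
$P{\left(k \right)} = 1$ ($P{\left(k \right)} = 1 \cdot 1 = 1$)
$-50118 - \left(\frac{21962}{811} + \frac{12121}{P{\left(m{\left(-12 \right)} \right)}}\right) = -50118 - \left(\frac{21962}{811} + \frac{12121}{1}\right) = -50118 - \left(21962 \cdot \frac{1}{811} + 12121 \cdot 1\right) = -50118 - \left(\frac{21962}{811} + 12121\right) = -50118 - \frac{9852093}{811} = - \frac{50497791}{811}$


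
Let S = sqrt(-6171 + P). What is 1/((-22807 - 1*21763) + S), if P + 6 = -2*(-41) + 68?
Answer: -44570/1986490927 - 7*I*sqrt(123)/1986490927 ≈ -2.2437e-5 - 3.9081e-8*I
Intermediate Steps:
P = 144 (P = -6 + (-2*(-41) + 68) = -6 + (82 + 68) = -6 + 150 = 144)
S = 7*I*sqrt(123) (S = sqrt(-6171 + 144) = sqrt(-6027) = 7*I*sqrt(123) ≈ 77.634*I)
1/((-22807 - 1*21763) + S) = 1/((-22807 - 1*21763) + 7*I*sqrt(123)) = 1/((-22807 - 21763) + 7*I*sqrt(123)) = 1/(-44570 + 7*I*sqrt(123))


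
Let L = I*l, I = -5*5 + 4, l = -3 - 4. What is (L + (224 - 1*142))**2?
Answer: 52441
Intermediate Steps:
l = -7
I = -21 (I = -25 + 4 = -21)
L = 147 (L = -21*(-7) = 147)
(L + (224 - 1*142))**2 = (147 + (224 - 1*142))**2 = (147 + (224 - 142))**2 = (147 + 82)**2 = 229**2 = 52441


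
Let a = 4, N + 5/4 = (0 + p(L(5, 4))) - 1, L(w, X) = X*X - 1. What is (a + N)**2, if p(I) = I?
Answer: 4489/16 ≈ 280.56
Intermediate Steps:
L(w, X) = -1 + X**2 (L(w, X) = X**2 - 1 = -1 + X**2)
N = 51/4 (N = -5/4 + ((0 + (-1 + 4**2)) - 1) = -5/4 + ((0 + (-1 + 16)) - 1) = -5/4 + ((0 + 15) - 1) = -5/4 + (15 - 1) = -5/4 + 14 = 51/4 ≈ 12.750)
(a + N)**2 = (4 + 51/4)**2 = (67/4)**2 = 4489/16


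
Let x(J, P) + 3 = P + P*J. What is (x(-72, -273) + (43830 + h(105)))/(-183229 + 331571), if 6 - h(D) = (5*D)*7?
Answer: 59541/148342 ≈ 0.40138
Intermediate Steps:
h(D) = 6 - 35*D (h(D) = 6 - 5*D*7 = 6 - 35*D)
x(J, P) = -3 + P + J*P (x(J, P) = -3 + (P + P*J) = -3 + (P + J*P) = -3 + P + J*P)
(x(-72, -273) + (43830 + h(105)))/(-183229 + 331571) = ((-3 - 273 - 72*(-273)) + (43830 + (6 - 35*105)))/(-183229 + 331571) = ((-3 - 273 + 19656) + (43830 + (6 - 3675)))/148342 = (19380 + (43830 - 3669))*(1/148342) = (19380 + 40161)*(1/148342) = 59541*(1/148342) = 59541/148342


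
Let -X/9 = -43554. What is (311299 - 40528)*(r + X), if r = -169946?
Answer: 60121992840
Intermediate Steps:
X = 391986 (X = -9*(-43554) = 391986)
(311299 - 40528)*(r + X) = (311299 - 40528)*(-169946 + 391986) = 270771*222040 = 60121992840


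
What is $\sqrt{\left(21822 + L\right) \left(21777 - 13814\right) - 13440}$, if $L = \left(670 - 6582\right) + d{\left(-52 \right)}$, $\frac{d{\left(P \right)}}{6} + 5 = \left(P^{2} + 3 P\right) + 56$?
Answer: $4 \sqrt{15678307} \approx 15838.0$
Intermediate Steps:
$d{\left(P \right)} = 306 + 6 P^{2} + 18 P$ ($d{\left(P \right)} = -30 + 6 \left(\left(P^{2} + 3 P\right) + 56\right) = -30 + 6 \left(56 + P^{2} + 3 P\right) = -30 + \left(336 + 6 P^{2} + 18 P\right) = 306 + 6 P^{2} + 18 P$)
$L = 9682$ ($L = \left(670 - 6582\right) + \left(306 + 6 \left(-52\right)^{2} + 18 \left(-52\right)\right) = -5912 + \left(306 + 6 \cdot 2704 - 936\right) = -5912 + \left(306 + 16224 - 936\right) = -5912 + 15594 = 9682$)
$\sqrt{\left(21822 + L\right) \left(21777 - 13814\right) - 13440} = \sqrt{\left(21822 + 9682\right) \left(21777 - 13814\right) - 13440} = \sqrt{31504 \cdot 7963 - 13440} = \sqrt{250866352 - 13440} = \sqrt{250852912} = 4 \sqrt{15678307}$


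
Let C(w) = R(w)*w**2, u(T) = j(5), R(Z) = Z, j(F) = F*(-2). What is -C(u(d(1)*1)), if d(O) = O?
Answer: 1000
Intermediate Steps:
j(F) = -2*F
u(T) = -10 (u(T) = -2*5 = -10)
C(w) = w**3 (C(w) = w*w**2 = w**3)
-C(u(d(1)*1)) = -1*(-10)**3 = -1*(-1000) = 1000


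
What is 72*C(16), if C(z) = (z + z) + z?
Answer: 3456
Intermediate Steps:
C(z) = 3*z (C(z) = 2*z + z = 3*z)
72*C(16) = 72*(3*16) = 72*48 = 3456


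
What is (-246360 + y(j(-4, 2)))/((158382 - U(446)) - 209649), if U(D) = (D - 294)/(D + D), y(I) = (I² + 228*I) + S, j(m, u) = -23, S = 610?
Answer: 55853695/11432579 ≈ 4.8855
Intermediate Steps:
y(I) = 610 + I² + 228*I (y(I) = (I² + 228*I) + 610 = 610 + I² + 228*I)
U(D) = (-294 + D)/(2*D) (U(D) = (-294 + D)/((2*D)) = (-294 + D)*(1/(2*D)) = (-294 + D)/(2*D))
(-246360 + y(j(-4, 2)))/((158382 - U(446)) - 209649) = (-246360 + (610 + (-23)² + 228*(-23)))/((158382 - (-294 + 446)/(2*446)) - 209649) = (-246360 + (610 + 529 - 5244))/((158382 - 152/(2*446)) - 209649) = (-246360 - 4105)/((158382 - 1*38/223) - 209649) = -250465/((158382 - 38/223) - 209649) = -250465/(35319148/223 - 209649) = -250465/(-11432579/223) = -250465*(-223/11432579) = 55853695/11432579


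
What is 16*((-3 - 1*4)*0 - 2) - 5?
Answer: -37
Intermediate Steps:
16*((-3 - 1*4)*0 - 2) - 5 = 16*((-3 - 4)*0 - 2) - 5 = 16*(-7*0 - 2) - 5 = 16*(0 - 2) - 5 = 16*(-2) - 5 = -32 - 5 = -37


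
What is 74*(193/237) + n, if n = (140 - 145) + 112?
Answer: 39641/237 ≈ 167.26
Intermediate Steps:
n = 107 (n = -5 + 112 = 107)
74*(193/237) + n = 74*(193/237) + 107 = 14282/237 + 107 = 39641/237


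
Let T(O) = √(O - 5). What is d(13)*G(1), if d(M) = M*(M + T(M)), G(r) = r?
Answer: 169 + 26*√2 ≈ 205.77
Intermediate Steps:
T(O) = √(-5 + O)
d(M) = M*(M + √(-5 + M))
d(13)*G(1) = (13*(13 + √(-5 + 13)))*1 = (13*(13 + √8))*1 = (13*(13 + 2*√2))*1 = (169 + 26*√2)*1 = 169 + 26*√2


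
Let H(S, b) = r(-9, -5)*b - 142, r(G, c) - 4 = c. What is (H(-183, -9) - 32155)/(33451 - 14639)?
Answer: -8072/4703 ≈ -1.7164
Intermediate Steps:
r(G, c) = 4 + c
H(S, b) = -142 - b (H(S, b) = (4 - 5)*b - 142 = -b - 142 = -142 - b)
(H(-183, -9) - 32155)/(33451 - 14639) = ((-142 - 1*(-9)) - 32155)/(33451 - 14639) = ((-142 + 9) - 32155)/18812 = (-133 - 32155)*(1/18812) = -32288*1/18812 = -8072/4703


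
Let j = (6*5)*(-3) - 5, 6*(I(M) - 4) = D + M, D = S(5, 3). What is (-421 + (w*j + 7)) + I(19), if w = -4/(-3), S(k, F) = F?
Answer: -533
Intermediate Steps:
D = 3
w = 4/3 (w = -4*(-⅓) = 4/3 ≈ 1.3333)
I(M) = 9/2 + M/6 (I(M) = 4 + (3 + M)/6 = 4 + (½ + M/6) = 9/2 + M/6)
j = -95 (j = 30*(-3) - 5 = -90 - 5 = -95)
(-421 + (w*j + 7)) + I(19) = (-421 + ((4/3)*(-95) + 7)) + (9/2 + (⅙)*19) = (-421 + (-380/3 + 7)) + (9/2 + 19/6) = (-421 - 359/3) + 23/3 = -1622/3 + 23/3 = -533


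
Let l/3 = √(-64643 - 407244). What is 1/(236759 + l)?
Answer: 236759/56059071064 - 3*I*√471887/56059071064 ≈ 4.2234e-6 - 3.6762e-8*I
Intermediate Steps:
l = 3*I*√471887 (l = 3*√(-64643 - 407244) = 3*√(-471887) = 3*(I*√471887) = 3*I*√471887 ≈ 2060.8*I)
1/(236759 + l) = 1/(236759 + 3*I*√471887)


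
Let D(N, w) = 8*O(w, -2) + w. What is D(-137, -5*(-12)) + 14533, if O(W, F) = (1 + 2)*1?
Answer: 14617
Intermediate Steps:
O(W, F) = 3 (O(W, F) = 3*1 = 3)
D(N, w) = 24 + w (D(N, w) = 8*3 + w = 24 + w)
D(-137, -5*(-12)) + 14533 = (24 - 5*(-12)) + 14533 = (24 + 60) + 14533 = 84 + 14533 = 14617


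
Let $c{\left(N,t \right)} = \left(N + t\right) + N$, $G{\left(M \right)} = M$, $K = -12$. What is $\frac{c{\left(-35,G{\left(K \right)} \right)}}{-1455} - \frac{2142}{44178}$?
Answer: $\frac{84331}{10713165} \approx 0.0078717$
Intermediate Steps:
$c{\left(N,t \right)} = t + 2 N$
$\frac{c{\left(-35,G{\left(K \right)} \right)}}{-1455} - \frac{2142}{44178} = \frac{-12 + 2 \left(-35\right)}{-1455} - \frac{2142}{44178} = \left(-12 - 70\right) \left(- \frac{1}{1455}\right) - \frac{357}{7363} = \left(-82\right) \left(- \frac{1}{1455}\right) - \frac{357}{7363} = \frac{82}{1455} - \frac{357}{7363} = \frac{84331}{10713165}$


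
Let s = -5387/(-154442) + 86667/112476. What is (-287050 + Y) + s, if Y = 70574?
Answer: -89533204440323/413595676 ≈ -2.1648e+5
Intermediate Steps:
s = 333117453/413595676 (s = -5387*(-1/154442) + 86667*(1/112476) = 5387/154442 + 4127/5356 = 333117453/413595676 ≈ 0.80542)
(-287050 + Y) + s = (-287050 + 70574) + 333117453/413595676 = -216476 + 333117453/413595676 = -89533204440323/413595676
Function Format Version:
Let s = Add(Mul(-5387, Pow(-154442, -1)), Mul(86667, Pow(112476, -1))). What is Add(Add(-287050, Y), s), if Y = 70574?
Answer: Rational(-89533204440323, 413595676) ≈ -2.1648e+5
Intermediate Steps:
s = Rational(333117453, 413595676) (s = Add(Mul(-5387, Rational(-1, 154442)), Mul(86667, Rational(1, 112476))) = Add(Rational(5387, 154442), Rational(4127, 5356)) = Rational(333117453, 413595676) ≈ 0.80542)
Add(Add(-287050, Y), s) = Add(Add(-287050, 70574), Rational(333117453, 413595676)) = Add(-216476, Rational(333117453, 413595676)) = Rational(-89533204440323, 413595676)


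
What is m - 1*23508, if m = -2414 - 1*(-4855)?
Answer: -21067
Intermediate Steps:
m = 2441 (m = -2414 + 4855 = 2441)
m - 1*23508 = 2441 - 1*23508 = 2441 - 23508 = -21067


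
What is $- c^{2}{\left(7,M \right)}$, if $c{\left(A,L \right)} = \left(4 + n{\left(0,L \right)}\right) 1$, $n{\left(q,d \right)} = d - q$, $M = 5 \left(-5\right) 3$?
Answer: $-5041$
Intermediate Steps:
$M = -75$ ($M = \left(-25\right) 3 = -75$)
$c{\left(A,L \right)} = 4 + L$ ($c{\left(A,L \right)} = \left(4 + \left(L - 0\right)\right) 1 = \left(4 + \left(L + 0\right)\right) 1 = \left(4 + L\right) 1 = 4 + L$)
$- c^{2}{\left(7,M \right)} = - \left(4 - 75\right)^{2} = - \left(-71\right)^{2} = \left(-1\right) 5041 = -5041$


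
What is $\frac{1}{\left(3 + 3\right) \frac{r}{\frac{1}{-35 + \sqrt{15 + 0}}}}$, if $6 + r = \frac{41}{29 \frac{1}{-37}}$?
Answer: $\frac{203}{2455332} + \frac{29 \sqrt{15}}{12276660} \approx 9.1826 \cdot 10^{-5}$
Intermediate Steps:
$r = - \frac{1691}{29}$ ($r = -6 + \frac{41}{29 \frac{1}{-37}} = -6 + \frac{41}{29 \left(- \frac{1}{37}\right)} = -6 + \frac{41}{- \frac{29}{37}} = -6 + 41 \left(- \frac{37}{29}\right) = -6 - \frac{1517}{29} = - \frac{1691}{29} \approx -58.31$)
$\frac{1}{\left(3 + 3\right) \frac{r}{\frac{1}{-35 + \sqrt{15 + 0}}}} = \frac{1}{\left(3 + 3\right) \left(- \frac{1691}{29 \frac{1}{-35 + \sqrt{15 + 0}}}\right)} = \frac{1}{6 \left(- \frac{1691}{29 \frac{1}{-35 + \sqrt{15}}}\right)} = \frac{1}{6 \left(- \frac{1691 \left(-35 + \sqrt{15}\right)}{29}\right)} = \frac{1}{6 \left(\frac{59185}{29} - \frac{1691 \sqrt{15}}{29}\right)} = \frac{1}{\frac{355110}{29} - \frac{10146 \sqrt{15}}{29}}$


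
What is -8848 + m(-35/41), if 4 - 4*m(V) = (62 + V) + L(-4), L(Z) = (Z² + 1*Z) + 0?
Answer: -1453907/164 ≈ -8865.3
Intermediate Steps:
L(Z) = Z + Z² (L(Z) = (Z² + Z) + 0 = (Z + Z²) + 0 = Z + Z²)
m(V) = -35/2 - V/4 (m(V) = 1 - ((62 + V) - 4*(1 - 4))/4 = 1 - ((62 + V) - 4*(-3))/4 = 1 - ((62 + V) + 12)/4 = 1 - (74 + V)/4 = 1 + (-37/2 - V/4) = -35/2 - V/4)
-8848 + m(-35/41) = -8848 + (-35/2 - (-35)/(4*41)) = -8848 + (-35/2 - ¼*(-35/41)) = -8848 + (-35/2 + 35/164) = -8848 - 2835/164 = -1453907/164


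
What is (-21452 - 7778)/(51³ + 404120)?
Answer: -29230/536771 ≈ -0.054455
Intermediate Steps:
(-21452 - 7778)/(51³ + 404120) = -29230/(132651 + 404120) = -29230/536771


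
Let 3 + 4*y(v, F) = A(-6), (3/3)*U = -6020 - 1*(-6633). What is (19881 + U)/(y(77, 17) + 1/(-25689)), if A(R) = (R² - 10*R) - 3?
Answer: 1052940732/1156003 ≈ 910.85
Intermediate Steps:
U = 613 (U = -6020 - 1*(-6633) = -6020 + 6633 = 613)
A(R) = -3 + R² - 10*R
y(v, F) = 45/2 (y(v, F) = -¾ + (-3 + (-6)² - 10*(-6))/4 = -¾ + (-3 + 36 + 60)/4 = -¾ + (¼)*93 = -¾ + 93/4 = 45/2)
(19881 + U)/(y(77, 17) + 1/(-25689)) = (19881 + 613)/(45/2 + 1/(-25689)) = 20494/(45/2 - 1/25689) = 20494/(1156003/51378) = 20494*(51378/1156003) = 1052940732/1156003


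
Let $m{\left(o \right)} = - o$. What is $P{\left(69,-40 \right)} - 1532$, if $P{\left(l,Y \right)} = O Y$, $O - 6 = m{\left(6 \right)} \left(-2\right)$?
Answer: $-2252$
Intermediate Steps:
$O = 18$ ($O = 6 + \left(-1\right) 6 \left(-2\right) = 6 - -12 = 6 + 12 = 18$)
$P{\left(l,Y \right)} = 18 Y$
$P{\left(69,-40 \right)} - 1532 = 18 \left(-40\right) - 1532 = -720 - 1532 = -2252$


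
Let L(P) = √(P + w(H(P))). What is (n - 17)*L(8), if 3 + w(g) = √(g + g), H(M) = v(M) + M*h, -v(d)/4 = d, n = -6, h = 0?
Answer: -23*√(5 + 8*I) ≈ -61.788 - 34.246*I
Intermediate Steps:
v(d) = -4*d
H(M) = -4*M (H(M) = -4*M + M*0 = -4*M + 0 = -4*M)
w(g) = -3 + √2*√g (w(g) = -3 + √(g + g) = -3 + √(2*g) = -3 + √2*√g)
L(P) = √(-3 + P + 2*√2*√(-P)) (L(P) = √(P + (-3 + √2*√(-4*P))) = √(P + (-3 + √2*(2*√(-P)))) = √(P + (-3 + 2*√2*√(-P))) = √(-3 + P + 2*√2*√(-P)))
(n - 17)*L(8) = (-6 - 17)*√(-3 + 8 + 2*√2*√(-1*8)) = -23*√(-3 + 8 + 2*√2*√(-8)) = -23*√(-3 + 8 + 2*√2*(2*I*√2)) = -23*√(-3 + 8 + 8*I) = -23*√(5 + 8*I)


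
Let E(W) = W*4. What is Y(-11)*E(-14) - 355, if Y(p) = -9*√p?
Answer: -355 + 504*I*√11 ≈ -355.0 + 1671.6*I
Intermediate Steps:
E(W) = 4*W
Y(-11)*E(-14) - 355 = (-9*I*√11)*(4*(-14)) - 355 = -9*I*√11*(-56) - 355 = 504*I*√11 - 355 = -355 + 504*I*√11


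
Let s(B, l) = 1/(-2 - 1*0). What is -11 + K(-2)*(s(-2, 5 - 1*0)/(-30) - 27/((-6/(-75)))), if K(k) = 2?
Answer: -20579/30 ≈ -685.97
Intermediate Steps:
s(B, l) = -½ (s(B, l) = 1/(-2 + 0) = 1/(-2) = -½)
-11 + K(-2)*(s(-2, 5 - 1*0)/(-30) - 27/((-6/(-75)))) = -11 + 2*(-½/(-30) - 27/((-6/(-75)))) = -11 + 2*(-½*(-1/30) - 27/((-6*(-1/75)))) = -11 + 2*(1/60 - 27/2/25) = -11 + 2*(1/60 - 27*25/2) = -11 + 2*(1/60 - 675/2) = -11 + 2*(-20249/60) = -11 - 20249/30 = -20579/30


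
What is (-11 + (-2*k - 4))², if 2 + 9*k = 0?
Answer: 17161/81 ≈ 211.86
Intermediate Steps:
k = -2/9 (k = -2/9 + (⅑)*0 = -2/9 + 0 = -2/9 ≈ -0.22222)
(-11 + (-2*k - 4))² = (-11 + (-2*(-2/9) - 4))² = (-11 + (4/9 - 4))² = (-11 - 32/9)² = (-131/9)² = 17161/81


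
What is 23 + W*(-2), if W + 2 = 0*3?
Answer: 27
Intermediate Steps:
W = -2 (W = -2 + 0*3 = -2 + 0 = -2)
23 + W*(-2) = 23 - 2*(-2) = 23 + 4 = 27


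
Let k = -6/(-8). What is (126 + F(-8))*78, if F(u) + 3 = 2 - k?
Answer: 19383/2 ≈ 9691.5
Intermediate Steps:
k = 3/4 (k = -6*(-1/8) = 3/4 ≈ 0.75000)
F(u) = -7/4 (F(u) = -3 + (2 - 1*3/4) = -3 + (2 - 3/4) = -3 + 5/4 = -7/4)
(126 + F(-8))*78 = (126 - 7/4)*78 = (497/4)*78 = 19383/2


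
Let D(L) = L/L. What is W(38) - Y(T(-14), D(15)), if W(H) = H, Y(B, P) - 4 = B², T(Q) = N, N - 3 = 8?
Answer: -87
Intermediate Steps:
N = 11 (N = 3 + 8 = 11)
D(L) = 1
T(Q) = 11
Y(B, P) = 4 + B²
W(38) - Y(T(-14), D(15)) = 38 - (4 + 11²) = 38 - (4 + 121) = 38 - 1*125 = 38 - 125 = -87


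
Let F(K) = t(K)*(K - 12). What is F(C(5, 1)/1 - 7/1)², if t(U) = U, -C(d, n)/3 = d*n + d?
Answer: 3286969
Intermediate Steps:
C(d, n) = -3*d - 3*d*n (C(d, n) = -3*(d*n + d) = -3*(d + d*n) = -3*d - 3*d*n)
F(K) = K*(-12 + K) (F(K) = K*(K - 12) = K*(-12 + K))
F(C(5, 1)/1 - 7/1)² = ((-3*5*(1 + 1)/1 - 7/1)*(-12 + (-3*5*(1 + 1)/1 - 7/1)))² = ((-3*5*2*1 - 7*1)*(-12 + (-3*5*2*1 - 7*1)))² = ((-30*1 - 7)*(-12 + (-30*1 - 7)))² = ((-30 - 7)*(-12 + (-30 - 7)))² = (-37*(-12 - 37))² = (-37*(-49))² = 1813² = 3286969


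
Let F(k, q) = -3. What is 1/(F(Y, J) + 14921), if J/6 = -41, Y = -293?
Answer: 1/14918 ≈ 6.7033e-5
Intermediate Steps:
J = -246 (J = 6*(-41) = -246)
1/(F(Y, J) + 14921) = 1/(-3 + 14921) = 1/14918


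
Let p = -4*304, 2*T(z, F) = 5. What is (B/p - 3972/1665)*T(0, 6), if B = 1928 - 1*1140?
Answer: -511831/67488 ≈ -7.5840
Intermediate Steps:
T(z, F) = 5/2 (T(z, F) = (½)*5 = 5/2)
p = -1216
B = 788 (B = 1928 - 1140 = 788)
(B/p - 3972/1665)*T(0, 6) = (788/(-1216) - 3972/1665)*(5/2) = (788*(-1/1216) - 3972*1/1665)*(5/2) = (-197/304 - 1324/555)*(5/2) = -511831/168720*5/2 = -511831/67488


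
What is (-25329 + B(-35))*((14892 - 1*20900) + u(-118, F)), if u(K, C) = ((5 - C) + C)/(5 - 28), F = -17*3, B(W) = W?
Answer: 3505025796/23 ≈ 1.5239e+8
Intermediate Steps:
F = -51
u(K, C) = -5/23 (u(K, C) = 5/(-23) = 5*(-1/23) = -5/23)
(-25329 + B(-35))*((14892 - 1*20900) + u(-118, F)) = (-25329 - 35)*((14892 - 1*20900) - 5/23) = -25364*((14892 - 20900) - 5/23) = -25364*(-6008 - 5/23) = -25364*(-138189/23) = 3505025796/23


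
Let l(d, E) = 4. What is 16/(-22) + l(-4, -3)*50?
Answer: 2192/11 ≈ 199.27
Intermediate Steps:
16/(-22) + l(-4, -3)*50 = 16/(-22) + 4*50 = 16*(-1/22) + 200 = -8/11 + 200 = 2192/11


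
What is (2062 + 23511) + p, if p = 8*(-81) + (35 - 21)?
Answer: 24939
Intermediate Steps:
p = -634 (p = -648 + 14 = -634)
(2062 + 23511) + p = (2062 + 23511) - 634 = 25573 - 634 = 24939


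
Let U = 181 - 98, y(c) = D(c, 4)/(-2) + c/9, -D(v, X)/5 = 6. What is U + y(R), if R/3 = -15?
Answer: 93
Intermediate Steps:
R = -45 (R = 3*(-15) = -45)
D(v, X) = -30 (D(v, X) = -5*6 = -30)
y(c) = 15 + c/9 (y(c) = -30/(-2) + c/9 = -30*(-1/2) + c*(1/9) = 15 + c/9)
U = 83
U + y(R) = 83 + (15 + (1/9)*(-45)) = 83 + (15 - 5) = 83 + 10 = 93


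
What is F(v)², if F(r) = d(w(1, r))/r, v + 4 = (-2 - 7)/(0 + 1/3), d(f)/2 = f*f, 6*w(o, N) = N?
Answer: 961/324 ≈ 2.9660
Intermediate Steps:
w(o, N) = N/6
d(f) = 2*f² (d(f) = 2*(f*f) = 2*f²)
v = -31 (v = -4 + (-2 - 7)/(0 + 1/3) = -4 - 9/(0 + ⅓) = -4 - 9/⅓ = -4 - 9*3 = -4 - 27 = -31)
F(r) = r/18 (F(r) = (2*(r/6)²)/r = (2*(r²/36))/r = (r²/18)/r = r/18)
F(v)² = ((1/18)*(-31))² = (-31/18)² = 961/324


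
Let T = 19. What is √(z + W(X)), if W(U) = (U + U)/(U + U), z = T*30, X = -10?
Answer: √571 ≈ 23.896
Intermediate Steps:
z = 570 (z = 19*30 = 570)
W(U) = 1 (W(U) = (2*U)/((2*U)) = (2*U)*(1/(2*U)) = 1)
√(z + W(X)) = √(570 + 1) = √571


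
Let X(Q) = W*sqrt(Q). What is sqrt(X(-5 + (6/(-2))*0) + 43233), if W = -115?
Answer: sqrt(43233 - 115*I*sqrt(5)) ≈ 207.93 - 0.6184*I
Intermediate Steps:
X(Q) = -115*sqrt(Q)
sqrt(X(-5 + (6/(-2))*0) + 43233) = sqrt(-115*sqrt(-5 + (6/(-2))*0) + 43233) = sqrt(-115*sqrt(-5 + (6*(-1/2))*0) + 43233) = sqrt(-115*sqrt(-5 - 3*0) + 43233) = sqrt(-115*sqrt(-5 + 0) + 43233) = sqrt(-115*I*sqrt(5) + 43233) = sqrt(43233 - 115*I*sqrt(5))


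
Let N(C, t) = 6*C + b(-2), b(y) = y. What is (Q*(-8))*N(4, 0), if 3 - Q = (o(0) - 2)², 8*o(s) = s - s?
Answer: 176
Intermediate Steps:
o(s) = 0 (o(s) = (s - s)/8 = (⅛)*0 = 0)
Q = -1 (Q = 3 - (0 - 2)² = 3 - 1*(-2)² = 3 - 1*4 = 3 - 4 = -1)
N(C, t) = -2 + 6*C (N(C, t) = 6*C - 2 = -2 + 6*C)
(Q*(-8))*N(4, 0) = (-1*(-8))*(-2 + 6*4) = 8*(-2 + 24) = 8*22 = 176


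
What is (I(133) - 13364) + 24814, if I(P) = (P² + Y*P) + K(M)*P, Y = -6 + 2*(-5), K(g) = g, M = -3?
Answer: 26612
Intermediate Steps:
Y = -16 (Y = -6 - 10 = -16)
I(P) = P² - 19*P (I(P) = (P² - 16*P) - 3*P = P² - 19*P)
(I(133) - 13364) + 24814 = (133*(-19 + 133) - 13364) + 24814 = (133*114 - 13364) + 24814 = (15162 - 13364) + 24814 = 1798 + 24814 = 26612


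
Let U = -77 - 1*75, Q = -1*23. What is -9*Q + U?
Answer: 55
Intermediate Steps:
Q = -23
U = -152 (U = -77 - 75 = -152)
-9*Q + U = -9*(-23) - 152 = 207 - 152 = 55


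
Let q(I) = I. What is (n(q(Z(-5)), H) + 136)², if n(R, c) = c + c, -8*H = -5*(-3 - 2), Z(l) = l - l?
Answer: 269361/16 ≈ 16835.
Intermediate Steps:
Z(l) = 0
H = -25/8 (H = -(-5)*(-3 - 2)/8 = -(-5)*(-5)/8 = -⅛*25 = -25/8 ≈ -3.1250)
n(R, c) = 2*c
(n(q(Z(-5)), H) + 136)² = (2*(-25/8) + 136)² = (-25/4 + 136)² = (519/4)² = 269361/16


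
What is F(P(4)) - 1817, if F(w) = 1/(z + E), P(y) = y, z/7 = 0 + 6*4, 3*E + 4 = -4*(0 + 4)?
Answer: -879425/484 ≈ -1817.0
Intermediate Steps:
E = -20/3 (E = -4/3 + (-4*(0 + 4))/3 = -4/3 + (-4*4)/3 = -4/3 + (⅓)*(-16) = -4/3 - 16/3 = -20/3 ≈ -6.6667)
z = 168 (z = 7*(0 + 6*4) = 7*(0 + 24) = 7*24 = 168)
F(w) = 3/484 (F(w) = 1/(168 - 20/3) = 1/(484/3) = 3/484)
F(P(4)) - 1817 = 3/484 - 1817 = -879425/484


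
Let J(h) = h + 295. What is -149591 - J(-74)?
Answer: -149812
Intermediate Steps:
J(h) = 295 + h
-149591 - J(-74) = -149591 - (295 - 74) = -149591 - 1*221 = -149591 - 221 = -149812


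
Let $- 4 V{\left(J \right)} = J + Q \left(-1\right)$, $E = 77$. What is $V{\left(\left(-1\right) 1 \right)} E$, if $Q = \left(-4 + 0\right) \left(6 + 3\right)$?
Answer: $- \frac{2695}{4} \approx -673.75$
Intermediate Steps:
$Q = -36$ ($Q = \left(-4\right) 9 = -36$)
$V{\left(J \right)} = -9 - \frac{J}{4}$ ($V{\left(J \right)} = - \frac{J - -36}{4} = - \frac{J + 36}{4} = - \frac{36 + J}{4} = -9 - \frac{J}{4}$)
$V{\left(\left(-1\right) 1 \right)} E = \left(-9 - \frac{\left(-1\right) 1}{4}\right) 77 = \left(-9 - - \frac{1}{4}\right) 77 = \left(-9 + \frac{1}{4}\right) 77 = \left(- \frac{35}{4}\right) 77 = - \frac{2695}{4}$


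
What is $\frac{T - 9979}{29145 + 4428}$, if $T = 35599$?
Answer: $\frac{8540}{11191} \approx 0.76311$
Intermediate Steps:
$\frac{T - 9979}{29145 + 4428} = \frac{35599 - 9979}{29145 + 4428} = \frac{25620}{33573} = 25620 \cdot \frac{1}{33573} = \frac{8540}{11191}$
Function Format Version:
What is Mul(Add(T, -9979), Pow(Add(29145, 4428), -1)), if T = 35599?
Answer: Rational(8540, 11191) ≈ 0.76311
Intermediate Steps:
Mul(Add(T, -9979), Pow(Add(29145, 4428), -1)) = Mul(Add(35599, -9979), Pow(Add(29145, 4428), -1)) = Mul(25620, Pow(33573, -1)) = Mul(25620, Rational(1, 33573)) = Rational(8540, 11191)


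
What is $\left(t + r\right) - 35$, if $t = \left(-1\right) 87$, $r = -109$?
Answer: $-231$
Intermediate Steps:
$t = -87$
$\left(t + r\right) - 35 = \left(-87 - 109\right) - 35 = -196 - 35 = -231$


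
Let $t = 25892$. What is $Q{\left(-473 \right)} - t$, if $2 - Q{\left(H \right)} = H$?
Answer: $-25417$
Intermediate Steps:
$Q{\left(H \right)} = 2 - H$
$Q{\left(-473 \right)} - t = \left(2 - -473\right) - 25892 = \left(2 + 473\right) - 25892 = 475 - 25892 = -25417$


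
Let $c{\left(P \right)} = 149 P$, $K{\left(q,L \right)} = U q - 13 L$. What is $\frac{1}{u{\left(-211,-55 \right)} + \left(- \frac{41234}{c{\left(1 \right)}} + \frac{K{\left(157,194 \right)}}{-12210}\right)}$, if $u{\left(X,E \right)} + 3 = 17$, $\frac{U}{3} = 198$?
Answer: $- \frac{909645}{245758372} \approx -0.0037014$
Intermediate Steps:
$U = 594$ ($U = 3 \cdot 198 = 594$)
$u{\left(X,E \right)} = 14$ ($u{\left(X,E \right)} = -3 + 17 = 14$)
$K{\left(q,L \right)} = - 13 L + 594 q$ ($K{\left(q,L \right)} = 594 q - 13 L = - 13 L + 594 q$)
$\frac{1}{u{\left(-211,-55 \right)} + \left(- \frac{41234}{c{\left(1 \right)}} + \frac{K{\left(157,194 \right)}}{-12210}\right)} = \frac{1}{14 - \left(\frac{41234}{149} - \frac{\left(-13\right) 194 + 594 \cdot 157}{-12210}\right)} = \frac{1}{14 - \left(\frac{41234}{149} - \left(-2522 + 93258\right) \left(- \frac{1}{12210}\right)\right)} = \frac{1}{14 + \left(\left(-41234\right) \frac{1}{149} + 90736 \left(- \frac{1}{12210}\right)\right)} = \frac{1}{14 - \frac{258493402}{909645}} = \frac{1}{- \frac{245758372}{909645}} = - \frac{909645}{245758372}$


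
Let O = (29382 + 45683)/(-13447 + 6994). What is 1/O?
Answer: -6453/75065 ≈ -0.085966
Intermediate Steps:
O = -75065/6453 (O = 75065/(-6453) = 75065*(-1/6453) = -75065/6453 ≈ -11.633)
1/O = 1/(-75065/6453) = -6453/75065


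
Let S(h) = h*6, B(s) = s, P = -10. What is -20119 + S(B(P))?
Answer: -20179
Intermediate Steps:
S(h) = 6*h
-20119 + S(B(P)) = -20119 + 6*(-10) = -20119 - 60 = -20179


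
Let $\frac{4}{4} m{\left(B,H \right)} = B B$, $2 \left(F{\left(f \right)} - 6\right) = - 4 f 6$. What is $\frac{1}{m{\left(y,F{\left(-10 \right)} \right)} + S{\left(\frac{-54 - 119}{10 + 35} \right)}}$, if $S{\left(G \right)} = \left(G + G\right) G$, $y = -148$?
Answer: $\frac{2025}{44415458} \approx 4.5592 \cdot 10^{-5}$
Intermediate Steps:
$F{\left(f \right)} = 6 - 12 f$ ($F{\left(f \right)} = 6 + \frac{- 4 f 6}{2} = 6 + \frac{\left(-24\right) f}{2} = 6 - 12 f$)
$m{\left(B,H \right)} = B^{2}$ ($m{\left(B,H \right)} = B B = B^{2}$)
$S{\left(G \right)} = 2 G^{2}$ ($S{\left(G \right)} = 2 G G = 2 G^{2}$)
$\frac{1}{m{\left(y,F{\left(-10 \right)} \right)} + S{\left(\frac{-54 - 119}{10 + 35} \right)}} = \frac{1}{\left(-148\right)^{2} + 2 \left(\frac{-54 - 119}{10 + 35}\right)^{2}} = \frac{1}{21904 + 2 \left(- \frac{173}{45}\right)^{2}} = \frac{1}{21904 + 2 \cdot \frac{29929}{2025}} = \frac{1}{21904 + \frac{59858}{2025}} = \frac{1}{\frac{44415458}{2025}} = \frac{2025}{44415458}$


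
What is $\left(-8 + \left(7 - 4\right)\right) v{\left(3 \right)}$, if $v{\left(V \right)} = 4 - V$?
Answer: $-5$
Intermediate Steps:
$\left(-8 + \left(7 - 4\right)\right) v{\left(3 \right)} = \left(-8 + \left(7 - 4\right)\right) \left(4 - 3\right) = \left(-8 + 3\right) \left(4 - 3\right) = \left(-5\right) 1 = -5$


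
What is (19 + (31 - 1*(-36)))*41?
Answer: 3526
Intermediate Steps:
(19 + (31 - 1*(-36)))*41 = (19 + (31 + 36))*41 = (19 + 67)*41 = 86*41 = 3526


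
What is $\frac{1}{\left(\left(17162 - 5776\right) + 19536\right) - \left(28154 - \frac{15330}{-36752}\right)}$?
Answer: $\frac{18376}{50857103} \approx 0.00036133$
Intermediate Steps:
$\frac{1}{\left(\left(17162 - 5776\right) + 19536\right) - \left(28154 - \frac{15330}{-36752}\right)} = \frac{1}{\left(11386 + 19536\right) - \left(28154 - - \frac{7665}{18376}\right)} = \frac{1}{30922 - \frac{517365569}{18376}} = \frac{1}{\frac{50857103}{18376}} = \frac{18376}{50857103}$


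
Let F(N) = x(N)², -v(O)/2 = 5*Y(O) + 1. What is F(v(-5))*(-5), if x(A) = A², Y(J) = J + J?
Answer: -461184080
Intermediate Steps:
Y(J) = 2*J
v(O) = -2 - 20*O (v(O) = -2*(5*(2*O) + 1) = -2*(10*O + 1) = -2*(1 + 10*O) = -2 - 20*O)
F(N) = N⁴ (F(N) = (N²)² = N⁴)
F(v(-5))*(-5) = (-2 - 20*(-5))⁴*(-5) = (-2 + 100)⁴*(-5) = 98⁴*(-5) = 92236816*(-5) = -461184080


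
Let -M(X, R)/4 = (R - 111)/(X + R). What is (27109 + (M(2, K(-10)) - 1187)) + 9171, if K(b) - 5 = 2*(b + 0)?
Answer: 455705/13 ≈ 35054.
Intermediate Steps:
K(b) = 5 + 2*b (K(b) = 5 + 2*(b + 0) = 5 + 2*b)
M(X, R) = -4*(-111 + R)/(R + X) (M(X, R) = -4*(R - 111)/(X + R) = -4*(-111 + R)/(R + X))
(27109 + (M(2, K(-10)) - 1187)) + 9171 = (27109 + (4*(111 - (5 + 2*(-10)))/((5 + 2*(-10)) + 2) - 1187)) + 9171 = (27109 + (4*(111 - (5 - 20))/((5 - 20) + 2) - 1187)) + 9171 = (27109 + (4*(111 - 1*(-15))/(-15 + 2) - 1187)) + 9171 = (27109 + (4*(111 + 15)/(-13) - 1187)) + 9171 = (27109 + (4*(-1/13)*126 - 1187)) + 9171 = (27109 + (-504/13 - 1187)) + 9171 = (27109 - 15935/13) + 9171 = 336482/13 + 9171 = 455705/13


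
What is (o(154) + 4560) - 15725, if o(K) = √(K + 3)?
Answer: -11165 + √157 ≈ -11152.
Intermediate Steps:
o(K) = √(3 + K)
(o(154) + 4560) - 15725 = (√(3 + 154) + 4560) - 15725 = (√157 + 4560) - 15725 = (4560 + √157) - 15725 = -11165 + √157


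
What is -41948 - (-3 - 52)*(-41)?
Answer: -44203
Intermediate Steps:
-41948 - (-3 - 52)*(-41) = -41948 - (-55)*(-41) = -41948 - 1*2255 = -41948 - 2255 = -44203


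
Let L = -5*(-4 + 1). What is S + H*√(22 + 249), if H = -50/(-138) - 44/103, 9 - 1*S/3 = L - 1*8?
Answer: 6 - 461*√271/7107 ≈ 4.9322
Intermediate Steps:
L = 15 (L = -5*(-3) = 15)
S = 6 (S = 27 - 3*(15 - 1*8) = 27 - 3*(15 - 8) = 27 - 3*7 = 27 - 21 = 6)
H = -461/7107 (H = -50*(-1/138) - 44*1/103 = 25/69 - 44/103 = -461/7107 ≈ -0.064866)
S + H*√(22 + 249) = 6 - 461*√(22 + 249)/7107 = 6 - 461*√271/7107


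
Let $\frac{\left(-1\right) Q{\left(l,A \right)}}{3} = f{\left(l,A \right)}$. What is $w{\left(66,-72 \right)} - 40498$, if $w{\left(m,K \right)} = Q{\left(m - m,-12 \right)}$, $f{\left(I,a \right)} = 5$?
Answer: $-40513$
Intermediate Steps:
$Q{\left(l,A \right)} = -15$ ($Q{\left(l,A \right)} = \left(-3\right) 5 = -15$)
$w{\left(m,K \right)} = -15$
$w{\left(66,-72 \right)} - 40498 = -15 - 40498 = -40513$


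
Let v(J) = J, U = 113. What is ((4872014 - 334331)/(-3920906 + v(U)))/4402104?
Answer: -504187/1917748727608 ≈ -2.6291e-7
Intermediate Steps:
((4872014 - 334331)/(-3920906 + v(U)))/4402104 = ((4872014 - 334331)/(-3920906 + 113))/4402104 = (4537683/(-3920793))*(1/4402104) = (4537683*(-1/3920793))*(1/4402104) = -1512561/1306931*1/4402104 = -504187/1917748727608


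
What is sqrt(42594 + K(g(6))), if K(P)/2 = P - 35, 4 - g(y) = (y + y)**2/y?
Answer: 2*sqrt(10621) ≈ 206.12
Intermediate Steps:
g(y) = 4 - 4*y (g(y) = 4 - (y + y)**2/y = 4 - (2*y)**2/y = 4 - 4*y**2/y = 4 - 4*y)
K(P) = -70 + 2*P (K(P) = 2*(P - 35) = 2*(-35 + P) = -70 + 2*P)
sqrt(42594 + K(g(6))) = sqrt(42594 + (-70 + 2*(4 - 4*6))) = sqrt(42594 + (-70 + 2*(4 - 24))) = sqrt(42594 + (-70 + 2*(-20))) = sqrt(42594 + (-70 - 40)) = sqrt(42594 - 110) = sqrt(42484) = 2*sqrt(10621)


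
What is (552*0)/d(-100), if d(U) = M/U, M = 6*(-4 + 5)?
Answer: 0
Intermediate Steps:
M = 6 (M = 6*1 = 6)
d(U) = 6/U
(552*0)/d(-100) = (552*0)/((6/(-100))) = 0/((6*(-1/100))) = 0/(-3/50) = 0*(-50/3) = 0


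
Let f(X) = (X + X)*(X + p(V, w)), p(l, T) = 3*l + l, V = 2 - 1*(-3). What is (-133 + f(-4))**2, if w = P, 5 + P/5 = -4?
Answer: 68121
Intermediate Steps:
P = -45 (P = -25 + 5*(-4) = -25 - 20 = -45)
w = -45
V = 5 (V = 2 + 3 = 5)
p(l, T) = 4*l
f(X) = 2*X*(20 + X) (f(X) = (X + X)*(X + 4*5) = (2*X)*(X + 20) = (2*X)*(20 + X) = 2*X*(20 + X))
(-133 + f(-4))**2 = (-133 + 2*(-4)*(20 - 4))**2 = (-133 + 2*(-4)*16)**2 = (-133 - 128)**2 = (-261)**2 = 68121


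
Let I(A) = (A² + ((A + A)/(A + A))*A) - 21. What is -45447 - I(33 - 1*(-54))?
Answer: -53082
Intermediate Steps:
I(A) = -21 + A + A² (I(A) = (A² + ((2*A)/((2*A)))*A) - 21 = (A² + ((2*A)*(1/(2*A)))*A) - 21 = (A² + 1*A) - 21 = (A² + A) - 21 = (A + A²) - 21 = -21 + A + A²)
-45447 - I(33 - 1*(-54)) = -45447 - (-21 + (33 - 1*(-54)) + (33 - 1*(-54))²) = -45447 - (-21 + (33 + 54) + (33 + 54)²) = -45447 - (-21 + 87 + 87²) = -45447 - (-21 + 87 + 7569) = -45447 - 1*7635 = -45447 - 7635 = -53082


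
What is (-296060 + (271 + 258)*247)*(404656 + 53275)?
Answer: -75740413607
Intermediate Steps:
(-296060 + (271 + 258)*247)*(404656 + 53275) = (-296060 + 529*247)*457931 = (-296060 + 130663)*457931 = -165397*457931 = -75740413607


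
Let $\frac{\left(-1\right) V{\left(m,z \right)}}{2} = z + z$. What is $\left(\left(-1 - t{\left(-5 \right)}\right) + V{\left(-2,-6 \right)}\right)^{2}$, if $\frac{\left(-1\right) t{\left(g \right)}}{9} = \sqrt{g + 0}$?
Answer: $124 + 414 i \sqrt{5} \approx 124.0 + 925.73 i$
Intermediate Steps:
$V{\left(m,z \right)} = - 4 z$ ($V{\left(m,z \right)} = - 2 \left(z + z\right) = - 2 \cdot 2 z = - 4 z$)
$t{\left(g \right)} = - 9 \sqrt{g}$ ($t{\left(g \right)} = - 9 \sqrt{g + 0} = - 9 \sqrt{g}$)
$\left(\left(-1 - t{\left(-5 \right)}\right) + V{\left(-2,-6 \right)}\right)^{2} = \left(\left(-1 - - 9 \sqrt{-5}\right) - -24\right)^{2} = \left(\left(-1 - - 9 i \sqrt{5}\right) + 24\right)^{2} = \left(\left(-1 + 9 i \sqrt{5}\right) + 24\right)^{2} = \left(23 + 9 i \sqrt{5}\right)^{2}$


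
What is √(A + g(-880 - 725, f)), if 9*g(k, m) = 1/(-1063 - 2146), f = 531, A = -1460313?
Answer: I*√135340536910586/9627 ≈ 1208.4*I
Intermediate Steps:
g(k, m) = -1/28881 (g(k, m) = 1/(9*(-1063 - 2146)) = (⅑)/(-3209) = (⅑)*(-1/3209) = -1/28881)
√(A + g(-880 - 725, f)) = √(-1460313 - 1/28881) = √(-42175299754/28881) = I*√135340536910586/9627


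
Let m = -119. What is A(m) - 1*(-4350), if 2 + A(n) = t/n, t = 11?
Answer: 517401/119 ≈ 4347.9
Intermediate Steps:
A(n) = -2 + 11/n
A(m) - 1*(-4350) = (-2 + 11/(-119)) - 1*(-4350) = (-2 + 11*(-1/119)) + 4350 = (-2 - 11/119) + 4350 = -249/119 + 4350 = 517401/119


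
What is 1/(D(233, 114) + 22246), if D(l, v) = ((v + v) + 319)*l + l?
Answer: 1/149930 ≈ 6.6698e-6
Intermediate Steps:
D(l, v) = l + l*(319 + 2*v) (D(l, v) = (2*v + 319)*l + l = (319 + 2*v)*l + l = l*(319 + 2*v) + l = l + l*(319 + 2*v))
1/(D(233, 114) + 22246) = 1/(2*233*(160 + 114) + 22246) = 1/(2*233*274 + 22246) = 1/(127684 + 22246) = 1/149930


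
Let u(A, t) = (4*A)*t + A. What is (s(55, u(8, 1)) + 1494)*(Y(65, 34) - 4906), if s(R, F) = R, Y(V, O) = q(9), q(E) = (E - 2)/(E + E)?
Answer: -136778249/18 ≈ -7.5988e+6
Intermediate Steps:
q(E) = (-2 + E)/(2*E) (q(E) = (-2 + E)/((2*E)) = (-2 + E)*(1/(2*E)) = (-2 + E)/(2*E))
Y(V, O) = 7/18 (Y(V, O) = (1/2)*(-2 + 9)/9 = (1/2)*(1/9)*7 = 7/18)
u(A, t) = A + 4*A*t (u(A, t) = 4*A*t + A = A + 4*A*t)
(s(55, u(8, 1)) + 1494)*(Y(65, 34) - 4906) = (55 + 1494)*(7/18 - 4906) = 1549*(-88301/18) = -136778249/18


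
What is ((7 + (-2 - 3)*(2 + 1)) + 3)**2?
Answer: 25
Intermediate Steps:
((7 + (-2 - 3)*(2 + 1)) + 3)**2 = ((7 - 5*3) + 3)**2 = ((7 - 15) + 3)**2 = (-8 + 3)**2 = (-5)**2 = 25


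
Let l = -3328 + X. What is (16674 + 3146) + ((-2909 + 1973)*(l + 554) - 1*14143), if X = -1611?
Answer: 4110037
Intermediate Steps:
l = -4939 (l = -3328 - 1611 = -4939)
(16674 + 3146) + ((-2909 + 1973)*(l + 554) - 1*14143) = (16674 + 3146) + ((-2909 + 1973)*(-4939 + 554) - 1*14143) = 19820 + (-936*(-4385) - 14143) = 19820 + (4104360 - 14143) = 19820 + 4090217 = 4110037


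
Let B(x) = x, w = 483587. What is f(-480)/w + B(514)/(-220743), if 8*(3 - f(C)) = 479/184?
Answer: -365016727705/157133711247552 ≈ -0.0023230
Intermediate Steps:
f(C) = 3937/1472 (f(C) = 3 - 479/(8*184) = 3 - ⅛*479/184 = 3 - 479/1472 = 3937/1472)
f(-480)/w + B(514)/(-220743) = (3937/1472)/483587 + 514/(-220743) = (3937/1472)*(1/483587) + 514*(-1/220743) = 3937/711840064 - 514/220743 = -365016727705/157133711247552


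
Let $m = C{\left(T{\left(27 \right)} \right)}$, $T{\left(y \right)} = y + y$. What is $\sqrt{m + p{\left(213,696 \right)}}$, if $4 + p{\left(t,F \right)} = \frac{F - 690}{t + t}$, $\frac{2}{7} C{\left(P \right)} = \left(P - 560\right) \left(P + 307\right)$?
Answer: $\frac{4 i \sqrt{201430479}}{71} \approx 799.58 i$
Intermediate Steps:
$T{\left(y \right)} = 2 y$
$C{\left(P \right)} = \frac{7 \left(-560 + P\right) \left(307 + P\right)}{2}$ ($C{\left(P \right)} = \frac{7 \left(P - 560\right) \left(P + 307\right)}{2} = \frac{7 \left(-560 + P\right) \left(307 + P\right)}{2}$)
$p{\left(t,F \right)} = -4 + \frac{-690 + F}{2 t}$ ($p{\left(t,F \right)} = -4 + \frac{F - 690}{t + t} = -4 + \frac{-690 + F}{2 t}$)
$m = -639331$ ($m = -601720 - \frac{1771 \cdot 2 \cdot 27}{2} + \frac{7 \left(2 \cdot 27\right)^{2}}{2} = -601720 - 47817 + \frac{7 \cdot 54^{2}}{2} = -601720 - 47817 + \frac{7}{2} \cdot 2916 = -601720 - 47817 + 10206 = -639331$)
$\sqrt{m + p{\left(213,696 \right)}} = \sqrt{-639331 + \frac{-690 + 696 - 1704}{2 \cdot 213}} = \sqrt{-639331 + \frac{1}{2} \cdot \frac{1}{213} \left(-690 + 696 - 1704\right)} = \sqrt{-639331 + \frac{1}{2} \cdot \frac{1}{213} \left(-1698\right)} = \sqrt{-639331 - \frac{283}{71}} = \sqrt{- \frac{45392784}{71}} = \frac{4 i \sqrt{201430479}}{71}$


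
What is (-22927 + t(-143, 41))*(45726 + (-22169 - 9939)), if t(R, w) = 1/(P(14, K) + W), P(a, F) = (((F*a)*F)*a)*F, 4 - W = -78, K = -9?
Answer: -2026619280645/6491 ≈ -3.1222e+8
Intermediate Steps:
W = 82 (W = 4 - 1*(-78) = 4 + 78 = 82)
P(a, F) = F³*a² (P(a, F) = ((a*F²)*a)*F = (F²*a²)*F = F³*a²)
t(R, w) = -1/142802 (t(R, w) = 1/((-9)³*14² + 82) = 1/(-729*196 + 82) = 1/(-142884 + 82) = 1/(-142802) = -1/142802)
(-22927 + t(-143, 41))*(45726 + (-22169 - 9939)) = (-22927 - 1/142802)*(45726 + (-22169 - 9939)) = -3274021455*(45726 - 32108)/142802 = -3274021455/142802*13618 = -2026619280645/6491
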